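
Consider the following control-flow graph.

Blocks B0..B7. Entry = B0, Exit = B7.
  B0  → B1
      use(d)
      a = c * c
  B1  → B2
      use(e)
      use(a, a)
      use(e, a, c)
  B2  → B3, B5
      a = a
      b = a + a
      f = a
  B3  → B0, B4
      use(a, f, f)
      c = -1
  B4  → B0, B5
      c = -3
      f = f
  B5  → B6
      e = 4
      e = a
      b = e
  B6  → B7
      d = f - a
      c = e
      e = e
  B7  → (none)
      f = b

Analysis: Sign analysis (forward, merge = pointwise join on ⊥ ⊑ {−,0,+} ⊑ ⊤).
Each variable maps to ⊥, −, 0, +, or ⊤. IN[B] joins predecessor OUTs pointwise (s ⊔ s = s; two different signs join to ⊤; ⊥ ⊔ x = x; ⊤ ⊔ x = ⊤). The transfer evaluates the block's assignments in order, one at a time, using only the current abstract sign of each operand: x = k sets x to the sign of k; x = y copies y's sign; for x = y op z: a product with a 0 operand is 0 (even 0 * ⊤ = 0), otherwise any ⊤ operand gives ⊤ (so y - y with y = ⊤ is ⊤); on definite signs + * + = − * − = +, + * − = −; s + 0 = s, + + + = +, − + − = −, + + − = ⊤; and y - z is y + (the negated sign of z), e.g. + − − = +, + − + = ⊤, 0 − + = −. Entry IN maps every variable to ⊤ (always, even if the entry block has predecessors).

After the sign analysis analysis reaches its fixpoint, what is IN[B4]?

Per-block solution:
  B0:   IN=(all ⊤)   OUT=(all ⊤)
  B1:   IN=(all ⊤)   OUT=(all ⊤)
  B2:   IN=(all ⊤)   OUT=(all ⊤)
  B3:   IN=(all ⊤)   OUT={c:-; rest ⊤}
  B4:   IN={c:-; rest ⊤}   OUT={c:-; rest ⊤}
  B5:   IN=(all ⊤)   OUT=(all ⊤)
  B6:   IN=(all ⊤)   OUT=(all ⊤)
  B7:   IN=(all ⊤)   OUT=(all ⊤)

Merge at B4: IN[B4] = OUT[B3] = {a: ⊤, b: ⊤, c: -, d: ⊤, e: ⊤, f: ⊤}

Answer: {a: ⊤, b: ⊤, c: -, d: ⊤, e: ⊤, f: ⊤}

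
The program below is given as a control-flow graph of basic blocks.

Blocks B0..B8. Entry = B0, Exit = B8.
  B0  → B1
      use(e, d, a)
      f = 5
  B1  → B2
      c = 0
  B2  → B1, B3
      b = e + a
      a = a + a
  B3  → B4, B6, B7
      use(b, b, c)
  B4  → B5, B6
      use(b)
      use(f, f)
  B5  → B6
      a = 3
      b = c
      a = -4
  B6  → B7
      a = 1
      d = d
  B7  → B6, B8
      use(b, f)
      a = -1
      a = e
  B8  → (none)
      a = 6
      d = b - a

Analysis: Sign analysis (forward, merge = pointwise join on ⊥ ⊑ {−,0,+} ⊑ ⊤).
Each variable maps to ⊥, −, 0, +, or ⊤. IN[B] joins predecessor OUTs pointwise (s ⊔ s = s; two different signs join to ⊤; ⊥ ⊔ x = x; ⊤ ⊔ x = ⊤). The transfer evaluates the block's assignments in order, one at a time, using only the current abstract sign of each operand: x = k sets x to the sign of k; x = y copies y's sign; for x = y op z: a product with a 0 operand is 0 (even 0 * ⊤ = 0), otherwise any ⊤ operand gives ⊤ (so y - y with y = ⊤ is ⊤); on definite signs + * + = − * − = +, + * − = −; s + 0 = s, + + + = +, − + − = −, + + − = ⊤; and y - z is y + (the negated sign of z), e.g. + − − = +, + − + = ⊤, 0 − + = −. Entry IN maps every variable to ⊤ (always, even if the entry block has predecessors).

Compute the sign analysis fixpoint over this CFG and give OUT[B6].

Answer: {a: +, b: ⊤, c: 0, d: ⊤, e: ⊤, f: +}

Working:
Fixpoint table:
  B0:  IN=(all ⊤)  OUT={f:+; rest ⊤}
  B1:  IN={f:+; rest ⊤}  OUT={c:0, f:+; rest ⊤}
  B2:  IN={c:0, f:+; rest ⊤}  OUT={c:0, f:+; rest ⊤}
  B3:  IN={c:0, f:+; rest ⊤}  OUT={c:0, f:+; rest ⊤}
  B4:  IN={c:0, f:+; rest ⊤}  OUT={c:0, f:+; rest ⊤}
  B5:  IN={c:0, f:+; rest ⊤}  OUT={a:-, b:0, c:0, f:+; rest ⊤}
  B6:  IN={c:0, f:+; rest ⊤}  OUT={a:+, c:0, f:+; rest ⊤}
  B7:  IN={c:0, f:+; rest ⊤}  OUT={c:0, f:+; rest ⊤}
  B8:  IN={c:0, f:+; rest ⊤}  OUT={a:+, c:0, f:+; rest ⊤}

Merge at B6: IN[B6] = OUT[B3] ⊔ OUT[B4] ⊔ OUT[B5] ⊔ OUT[B7] = {a: ⊤, b: ⊤, c: 0, d: ⊤, e: ⊤, f: +}
Applying B6's transfer function to that IN value gives OUT[B6] (row B6 above).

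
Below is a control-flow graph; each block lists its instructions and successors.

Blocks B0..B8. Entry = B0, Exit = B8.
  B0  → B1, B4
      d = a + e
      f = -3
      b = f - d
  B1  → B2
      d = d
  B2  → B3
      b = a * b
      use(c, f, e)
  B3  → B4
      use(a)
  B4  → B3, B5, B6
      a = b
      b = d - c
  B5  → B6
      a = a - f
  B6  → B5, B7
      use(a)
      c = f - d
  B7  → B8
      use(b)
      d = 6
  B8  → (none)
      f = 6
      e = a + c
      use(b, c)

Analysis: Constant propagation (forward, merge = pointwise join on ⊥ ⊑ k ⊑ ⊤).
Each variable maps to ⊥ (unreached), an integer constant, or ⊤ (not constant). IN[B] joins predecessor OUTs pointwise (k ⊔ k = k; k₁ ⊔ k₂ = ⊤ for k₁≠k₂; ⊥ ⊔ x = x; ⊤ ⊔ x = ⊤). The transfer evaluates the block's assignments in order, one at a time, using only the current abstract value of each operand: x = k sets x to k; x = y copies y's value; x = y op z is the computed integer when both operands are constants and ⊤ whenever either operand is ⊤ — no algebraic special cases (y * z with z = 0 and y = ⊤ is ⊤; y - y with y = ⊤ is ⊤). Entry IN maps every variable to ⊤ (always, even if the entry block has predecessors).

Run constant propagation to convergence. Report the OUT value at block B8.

Fixpoint table:
  B0: | IN=(all ⊤) | OUT={f:-3; rest ⊤}
  B1: | IN={f:-3; rest ⊤} | OUT={f:-3; rest ⊤}
  B2: | IN={f:-3; rest ⊤} | OUT={f:-3; rest ⊤}
  B3: | IN={f:-3; rest ⊤} | OUT={f:-3; rest ⊤}
  B4: | IN={f:-3; rest ⊤} | OUT={f:-3; rest ⊤}
  B5: | IN={f:-3; rest ⊤} | OUT={f:-3; rest ⊤}
  B6: | IN={f:-3; rest ⊤} | OUT={f:-3; rest ⊤}
  B7: | IN={f:-3; rest ⊤} | OUT={d:6, f:-3; rest ⊤}
  B8: | IN={d:6, f:-3; rest ⊤} | OUT={d:6, f:6; rest ⊤}

Merge at B8: IN[B8] = OUT[B7] = {a: ⊤, b: ⊤, c: ⊤, d: 6, e: ⊤, f: -3}
Applying B8's transfer function to that IN value gives OUT[B8] (row B8 above).

Answer: {a: ⊤, b: ⊤, c: ⊤, d: 6, e: ⊤, f: 6}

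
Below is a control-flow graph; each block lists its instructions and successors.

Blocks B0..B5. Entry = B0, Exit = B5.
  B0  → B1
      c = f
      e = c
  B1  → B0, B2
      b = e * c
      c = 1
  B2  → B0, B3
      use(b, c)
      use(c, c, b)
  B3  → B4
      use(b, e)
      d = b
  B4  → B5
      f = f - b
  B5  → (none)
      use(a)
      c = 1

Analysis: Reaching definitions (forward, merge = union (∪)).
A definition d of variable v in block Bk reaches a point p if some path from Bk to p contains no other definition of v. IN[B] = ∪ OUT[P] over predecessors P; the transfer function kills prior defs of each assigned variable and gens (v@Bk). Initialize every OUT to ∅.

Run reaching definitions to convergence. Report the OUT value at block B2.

Answer: {b@B1, c@B1, e@B0}

Derivation:
Per-block solution:
  B0:   IN={b@B1, c@B1, e@B0}   OUT={b@B1, c@B0, e@B0}
  B1:   IN={b@B1, c@B0, e@B0}   OUT={b@B1, c@B1, e@B0}
  B2:   IN={b@B1, c@B1, e@B0}   OUT={b@B1, c@B1, e@B0}
  B3:   IN={b@B1, c@B1, e@B0}   OUT={b@B1, c@B1, d@B3, e@B0}
  B4:   IN={b@B1, c@B1, d@B3, e@B0}   OUT={b@B1, c@B1, d@B3, e@B0, f@B4}
  B5:   IN={b@B1, c@B1, d@B3, e@B0, f@B4}   OUT={b@B1, c@B5, d@B3, e@B0, f@B4}

Merge at B2: IN[B2] = OUT[B1] = {b@B1, c@B1, e@B0}
Applying B2's transfer function to that IN value gives OUT[B2] (row B2 above).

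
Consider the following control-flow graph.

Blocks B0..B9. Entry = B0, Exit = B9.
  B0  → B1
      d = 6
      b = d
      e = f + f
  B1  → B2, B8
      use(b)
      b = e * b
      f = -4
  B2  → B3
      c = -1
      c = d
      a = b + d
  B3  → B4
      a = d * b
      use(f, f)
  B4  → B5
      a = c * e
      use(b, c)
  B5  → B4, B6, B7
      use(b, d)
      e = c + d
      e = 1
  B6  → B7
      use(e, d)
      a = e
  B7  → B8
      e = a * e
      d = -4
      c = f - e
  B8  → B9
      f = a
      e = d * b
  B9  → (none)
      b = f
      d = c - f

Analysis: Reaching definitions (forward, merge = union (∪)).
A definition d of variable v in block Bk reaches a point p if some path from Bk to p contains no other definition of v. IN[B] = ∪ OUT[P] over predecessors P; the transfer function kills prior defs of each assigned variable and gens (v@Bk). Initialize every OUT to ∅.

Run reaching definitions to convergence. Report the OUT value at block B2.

Converged values:
  B0:  IN={}  OUT={b@B0, d@B0, e@B0}
  B1:  IN={b@B0, d@B0, e@B0}  OUT={b@B1, d@B0, e@B0, f@B1}
  B2:  IN={b@B1, d@B0, e@B0, f@B1}  OUT={a@B2, b@B1, c@B2, d@B0, e@B0, f@B1}
  B3:  IN={a@B2, b@B1, c@B2, d@B0, e@B0, f@B1}  OUT={a@B3, b@B1, c@B2, d@B0, e@B0, f@B1}
  B4:  IN={a@B3, a@B4, b@B1, c@B2, d@B0, e@B0, e@B5, f@B1}  OUT={a@B4, b@B1, c@B2, d@B0, e@B0, e@B5, f@B1}
  B5:  IN={a@B4, b@B1, c@B2, d@B0, e@B0, e@B5, f@B1}  OUT={a@B4, b@B1, c@B2, d@B0, e@B5, f@B1}
  B6:  IN={a@B4, b@B1, c@B2, d@B0, e@B5, f@B1}  OUT={a@B6, b@B1, c@B2, d@B0, e@B5, f@B1}
  B7:  IN={a@B4, a@B6, b@B1, c@B2, d@B0, e@B5, f@B1}  OUT={a@B4, a@B6, b@B1, c@B7, d@B7, e@B7, f@B1}
  B8:  IN={a@B4, a@B6, b@B1, c@B7, d@B0, d@B7, e@B0, e@B7, f@B1}  OUT={a@B4, a@B6, b@B1, c@B7, d@B0, d@B7, e@B8, f@B8}
  B9:  IN={a@B4, a@B6, b@B1, c@B7, d@B0, d@B7, e@B8, f@B8}  OUT={a@B4, a@B6, b@B9, c@B7, d@B9, e@B8, f@B8}

Merge at B2: IN[B2] = OUT[B1] = {b@B1, d@B0, e@B0, f@B1}
Applying B2's transfer function to that IN value gives OUT[B2] (row B2 above).

Answer: {a@B2, b@B1, c@B2, d@B0, e@B0, f@B1}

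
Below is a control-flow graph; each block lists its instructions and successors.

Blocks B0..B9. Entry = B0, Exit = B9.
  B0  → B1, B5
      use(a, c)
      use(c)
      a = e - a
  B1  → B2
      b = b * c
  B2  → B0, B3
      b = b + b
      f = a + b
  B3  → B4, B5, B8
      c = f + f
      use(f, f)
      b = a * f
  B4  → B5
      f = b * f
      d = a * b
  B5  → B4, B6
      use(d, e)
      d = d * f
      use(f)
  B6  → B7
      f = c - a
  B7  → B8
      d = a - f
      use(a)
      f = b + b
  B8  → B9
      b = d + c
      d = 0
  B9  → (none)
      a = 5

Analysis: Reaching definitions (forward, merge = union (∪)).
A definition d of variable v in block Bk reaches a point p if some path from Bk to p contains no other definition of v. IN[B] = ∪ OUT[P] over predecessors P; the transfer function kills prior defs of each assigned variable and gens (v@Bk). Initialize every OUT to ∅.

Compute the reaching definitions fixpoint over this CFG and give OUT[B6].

Answer: {a@B0, b@B2, b@B3, c@B3, d@B5, f@B6}

Derivation:
Converged values:
  B0: | IN={a@B0, b@B2, f@B2} | OUT={a@B0, b@B2, f@B2}
  B1: | IN={a@B0, b@B2, f@B2} | OUT={a@B0, b@B1, f@B2}
  B2: | IN={a@B0, b@B1, f@B2} | OUT={a@B0, b@B2, f@B2}
  B3: | IN={a@B0, b@B2, f@B2} | OUT={a@B0, b@B3, c@B3, f@B2}
  B4: | IN={a@B0, b@B2, b@B3, c@B3, d@B5, f@B2, f@B4} | OUT={a@B0, b@B2, b@B3, c@B3, d@B4, f@B4}
  B5: | IN={a@B0, b@B2, b@B3, c@B3, d@B4, f@B2, f@B4} | OUT={a@B0, b@B2, b@B3, c@B3, d@B5, f@B2, f@B4}
  B6: | IN={a@B0, b@B2, b@B3, c@B3, d@B5, f@B2, f@B4} | OUT={a@B0, b@B2, b@B3, c@B3, d@B5, f@B6}
  B7: | IN={a@B0, b@B2, b@B3, c@B3, d@B5, f@B6} | OUT={a@B0, b@B2, b@B3, c@B3, d@B7, f@B7}
  B8: | IN={a@B0, b@B2, b@B3, c@B3, d@B7, f@B2, f@B7} | OUT={a@B0, b@B8, c@B3, d@B8, f@B2, f@B7}
  B9: | IN={a@B0, b@B8, c@B3, d@B8, f@B2, f@B7} | OUT={a@B9, b@B8, c@B3, d@B8, f@B2, f@B7}

Merge at B6: IN[B6] = OUT[B5] = {a@B0, b@B2, b@B3, c@B3, d@B5, f@B2, f@B4}
Applying B6's transfer function to that IN value gives OUT[B6] (row B6 above).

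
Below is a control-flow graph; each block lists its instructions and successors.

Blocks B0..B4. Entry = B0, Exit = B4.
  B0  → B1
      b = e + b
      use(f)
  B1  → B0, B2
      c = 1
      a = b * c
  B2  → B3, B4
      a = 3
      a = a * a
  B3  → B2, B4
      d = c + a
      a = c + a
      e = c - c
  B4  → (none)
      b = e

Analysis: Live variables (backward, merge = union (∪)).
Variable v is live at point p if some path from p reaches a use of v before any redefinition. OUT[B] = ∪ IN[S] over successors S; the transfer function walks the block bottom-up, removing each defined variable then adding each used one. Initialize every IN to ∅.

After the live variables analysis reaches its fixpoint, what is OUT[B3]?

Converged values:
  B0: | IN={b, e, f} | OUT={b, e, f}
  B1: | IN={b, e, f} | OUT={b, c, e, f}
  B2: | IN={c, e} | OUT={a, c, e}
  B3: | IN={a, c} | OUT={c, e}
  B4: | IN={e} | OUT={}

Merge at B3: OUT[B3] = IN[B2] ⊔ IN[B4] = {c, e}

Answer: {c, e}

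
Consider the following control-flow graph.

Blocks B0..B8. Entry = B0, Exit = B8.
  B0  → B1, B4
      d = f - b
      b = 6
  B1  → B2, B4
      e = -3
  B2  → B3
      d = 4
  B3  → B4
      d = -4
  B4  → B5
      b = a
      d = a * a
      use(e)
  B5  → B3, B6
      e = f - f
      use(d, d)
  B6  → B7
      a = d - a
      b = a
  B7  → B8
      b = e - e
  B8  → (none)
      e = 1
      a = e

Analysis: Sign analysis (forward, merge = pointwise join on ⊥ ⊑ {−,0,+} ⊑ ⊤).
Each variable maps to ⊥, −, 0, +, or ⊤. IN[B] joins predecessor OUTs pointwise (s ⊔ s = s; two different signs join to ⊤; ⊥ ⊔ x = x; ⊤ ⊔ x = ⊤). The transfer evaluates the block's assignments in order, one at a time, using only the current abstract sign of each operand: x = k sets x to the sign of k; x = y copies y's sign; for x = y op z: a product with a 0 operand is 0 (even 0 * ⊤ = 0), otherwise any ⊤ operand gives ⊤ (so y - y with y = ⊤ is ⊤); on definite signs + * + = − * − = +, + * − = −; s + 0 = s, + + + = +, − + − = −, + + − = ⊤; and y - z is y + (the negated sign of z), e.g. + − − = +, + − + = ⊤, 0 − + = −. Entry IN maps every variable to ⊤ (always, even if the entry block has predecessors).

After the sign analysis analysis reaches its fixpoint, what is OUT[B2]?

Fixpoint table:
  B0: | IN=(all ⊤) | OUT={b:+; rest ⊤}
  B1: | IN={b:+; rest ⊤} | OUT={b:+, e:-; rest ⊤}
  B2: | IN={b:+, e:-; rest ⊤} | OUT={b:+, d:+, e:-; rest ⊤}
  B3: | IN=(all ⊤) | OUT={d:-; rest ⊤}
  B4: | IN=(all ⊤) | OUT=(all ⊤)
  B5: | IN=(all ⊤) | OUT=(all ⊤)
  B6: | IN=(all ⊤) | OUT=(all ⊤)
  B7: | IN=(all ⊤) | OUT=(all ⊤)
  B8: | IN=(all ⊤) | OUT={a:+, e:+; rest ⊤}

Merge at B2: IN[B2] = OUT[B1] = {a: ⊤, b: +, c: ⊤, d: ⊤, e: -, f: ⊤}
Applying B2's transfer function to that IN value gives OUT[B2] (row B2 above).

Answer: {a: ⊤, b: +, c: ⊤, d: +, e: -, f: ⊤}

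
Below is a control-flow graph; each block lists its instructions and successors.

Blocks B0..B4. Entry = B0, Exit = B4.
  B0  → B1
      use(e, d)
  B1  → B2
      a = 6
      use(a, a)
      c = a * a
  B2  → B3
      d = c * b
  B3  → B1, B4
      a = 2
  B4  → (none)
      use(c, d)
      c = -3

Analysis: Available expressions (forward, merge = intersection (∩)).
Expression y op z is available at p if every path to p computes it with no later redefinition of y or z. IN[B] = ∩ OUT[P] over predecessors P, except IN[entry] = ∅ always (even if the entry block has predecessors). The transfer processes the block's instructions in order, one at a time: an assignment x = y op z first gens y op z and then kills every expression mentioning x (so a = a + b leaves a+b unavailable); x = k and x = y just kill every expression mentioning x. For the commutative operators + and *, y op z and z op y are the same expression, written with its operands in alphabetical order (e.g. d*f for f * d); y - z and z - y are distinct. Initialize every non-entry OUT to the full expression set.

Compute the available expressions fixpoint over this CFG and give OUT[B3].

Converged values:
  B0:  IN={}  OUT={}
  B1:  IN={}  OUT={a*a}
  B2:  IN={a*a}  OUT={a*a, b*c}
  B3:  IN={a*a, b*c}  OUT={b*c}
  B4:  IN={b*c}  OUT={}

Merge at B3: IN[B3] = OUT[B2] = {a*a, b*c}
Applying B3's transfer function to that IN value gives OUT[B3] (row B3 above).

Answer: {b*c}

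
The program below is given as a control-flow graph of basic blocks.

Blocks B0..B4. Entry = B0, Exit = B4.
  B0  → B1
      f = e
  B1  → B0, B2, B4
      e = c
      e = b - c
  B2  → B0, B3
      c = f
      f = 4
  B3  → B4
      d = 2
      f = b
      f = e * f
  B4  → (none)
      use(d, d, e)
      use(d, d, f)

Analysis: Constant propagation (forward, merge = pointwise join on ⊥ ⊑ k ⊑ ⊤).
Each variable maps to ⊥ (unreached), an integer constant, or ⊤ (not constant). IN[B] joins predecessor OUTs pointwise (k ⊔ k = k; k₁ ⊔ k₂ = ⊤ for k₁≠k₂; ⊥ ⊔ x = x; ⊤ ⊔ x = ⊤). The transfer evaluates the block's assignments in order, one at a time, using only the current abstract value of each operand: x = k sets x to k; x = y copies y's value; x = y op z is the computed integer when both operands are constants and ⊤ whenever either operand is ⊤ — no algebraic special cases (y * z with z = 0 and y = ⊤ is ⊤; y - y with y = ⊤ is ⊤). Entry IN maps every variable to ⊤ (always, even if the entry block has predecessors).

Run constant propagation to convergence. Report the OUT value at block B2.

Answer: {a: ⊤, b: ⊤, c: ⊤, d: ⊤, e: ⊤, f: 4}

Derivation:
Converged values:
  B0:   IN=(all ⊤)   OUT=(all ⊤)
  B1:   IN=(all ⊤)   OUT=(all ⊤)
  B2:   IN=(all ⊤)   OUT={f:4; rest ⊤}
  B3:   IN={f:4; rest ⊤}   OUT={d:2; rest ⊤}
  B4:   IN=(all ⊤)   OUT=(all ⊤)

Merge at B2: IN[B2] = OUT[B1] = {a: ⊤, b: ⊤, c: ⊤, d: ⊤, e: ⊤, f: ⊤}
Applying B2's transfer function to that IN value gives OUT[B2] (row B2 above).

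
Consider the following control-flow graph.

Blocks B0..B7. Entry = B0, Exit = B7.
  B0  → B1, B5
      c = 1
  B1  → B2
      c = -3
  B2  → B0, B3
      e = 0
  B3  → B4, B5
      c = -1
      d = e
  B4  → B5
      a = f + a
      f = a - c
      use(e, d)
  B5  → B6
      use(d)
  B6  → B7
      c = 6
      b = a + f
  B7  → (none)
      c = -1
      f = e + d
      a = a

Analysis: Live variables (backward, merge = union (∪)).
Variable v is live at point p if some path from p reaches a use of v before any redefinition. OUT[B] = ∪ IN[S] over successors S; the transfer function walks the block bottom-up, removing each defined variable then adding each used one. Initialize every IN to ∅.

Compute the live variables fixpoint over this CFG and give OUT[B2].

Per-block solution:
  B0:  IN={a, d, e, f}  OUT={a, d, e, f}
  B1:  IN={a, d, f}  OUT={a, d, f}
  B2:  IN={a, d, f}  OUT={a, d, e, f}
  B3:  IN={a, e, f}  OUT={a, c, d, e, f}
  B4:  IN={a, c, d, e, f}  OUT={a, d, e, f}
  B5:  IN={a, d, e, f}  OUT={a, d, e, f}
  B6:  IN={a, d, e, f}  OUT={a, d, e}
  B7:  IN={a, d, e}  OUT={}

Merge at B2: OUT[B2] = IN[B0] ⊔ IN[B3] = {a, d, e, f}

Answer: {a, d, e, f}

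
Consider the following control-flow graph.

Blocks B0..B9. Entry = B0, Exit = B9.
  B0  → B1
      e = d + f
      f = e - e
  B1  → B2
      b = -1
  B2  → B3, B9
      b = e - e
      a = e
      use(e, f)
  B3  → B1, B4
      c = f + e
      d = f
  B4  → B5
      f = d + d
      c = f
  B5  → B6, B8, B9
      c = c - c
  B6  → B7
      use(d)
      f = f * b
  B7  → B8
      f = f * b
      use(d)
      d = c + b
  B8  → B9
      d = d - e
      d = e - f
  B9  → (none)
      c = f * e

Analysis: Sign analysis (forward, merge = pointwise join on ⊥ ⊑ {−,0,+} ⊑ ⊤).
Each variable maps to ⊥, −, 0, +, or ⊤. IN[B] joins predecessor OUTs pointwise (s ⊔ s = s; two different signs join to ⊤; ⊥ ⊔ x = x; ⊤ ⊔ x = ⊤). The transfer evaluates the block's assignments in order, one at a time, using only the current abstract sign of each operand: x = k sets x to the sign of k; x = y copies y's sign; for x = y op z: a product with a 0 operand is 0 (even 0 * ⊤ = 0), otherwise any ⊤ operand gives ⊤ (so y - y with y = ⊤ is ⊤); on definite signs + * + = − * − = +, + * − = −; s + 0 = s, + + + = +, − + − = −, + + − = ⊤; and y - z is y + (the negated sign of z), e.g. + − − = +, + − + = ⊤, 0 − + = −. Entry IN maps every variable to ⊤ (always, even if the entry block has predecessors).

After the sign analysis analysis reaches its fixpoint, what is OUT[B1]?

Converged values:
  B0:   IN=(all ⊤)   OUT=(all ⊤)
  B1:   IN=(all ⊤)   OUT={b:-; rest ⊤}
  B2:   IN={b:-; rest ⊤}   OUT=(all ⊤)
  B3:   IN=(all ⊤)   OUT=(all ⊤)
  B4:   IN=(all ⊤)   OUT=(all ⊤)
  B5:   IN=(all ⊤)   OUT=(all ⊤)
  B6:   IN=(all ⊤)   OUT=(all ⊤)
  B7:   IN=(all ⊤)   OUT=(all ⊤)
  B8:   IN=(all ⊤)   OUT=(all ⊤)
  B9:   IN=(all ⊤)   OUT=(all ⊤)

Merge at B1: IN[B1] = OUT[B0] ⊔ OUT[B3] = {a: ⊤, b: ⊤, c: ⊤, d: ⊤, e: ⊤, f: ⊤}
Applying B1's transfer function to that IN value gives OUT[B1] (row B1 above).

Answer: {a: ⊤, b: -, c: ⊤, d: ⊤, e: ⊤, f: ⊤}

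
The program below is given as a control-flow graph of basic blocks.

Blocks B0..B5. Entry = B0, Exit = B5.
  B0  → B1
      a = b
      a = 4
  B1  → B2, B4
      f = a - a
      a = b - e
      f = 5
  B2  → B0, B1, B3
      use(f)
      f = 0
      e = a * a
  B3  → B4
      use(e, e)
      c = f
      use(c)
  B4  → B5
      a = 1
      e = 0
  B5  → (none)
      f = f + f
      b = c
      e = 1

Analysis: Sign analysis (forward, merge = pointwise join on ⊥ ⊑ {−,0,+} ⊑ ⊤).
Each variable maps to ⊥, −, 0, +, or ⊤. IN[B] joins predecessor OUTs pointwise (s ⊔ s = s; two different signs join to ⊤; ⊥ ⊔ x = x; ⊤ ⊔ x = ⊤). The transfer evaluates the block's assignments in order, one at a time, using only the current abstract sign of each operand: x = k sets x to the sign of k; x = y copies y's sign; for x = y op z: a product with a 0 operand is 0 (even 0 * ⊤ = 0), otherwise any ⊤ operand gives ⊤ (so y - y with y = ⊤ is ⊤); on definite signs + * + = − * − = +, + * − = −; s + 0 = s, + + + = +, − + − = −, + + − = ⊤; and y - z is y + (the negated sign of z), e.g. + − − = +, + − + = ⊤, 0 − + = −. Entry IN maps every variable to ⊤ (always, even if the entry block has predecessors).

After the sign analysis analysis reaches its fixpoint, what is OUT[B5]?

Answer: {a: +, b: ⊤, c: ⊤, d: ⊤, e: +, f: ⊤}

Trace:
Converged values:
  B0:  IN=(all ⊤)  OUT={a:+; rest ⊤}
  B1:  IN=(all ⊤)  OUT={f:+; rest ⊤}
  B2:  IN={f:+; rest ⊤}  OUT={f:0; rest ⊤}
  B3:  IN={f:0; rest ⊤}  OUT={c:0, f:0; rest ⊤}
  B4:  IN=(all ⊤)  OUT={a:+, e:0; rest ⊤}
  B5:  IN={a:+, e:0; rest ⊤}  OUT={a:+, e:+; rest ⊤}

Merge at B5: IN[B5] = OUT[B4] = {a: +, b: ⊤, c: ⊤, d: ⊤, e: 0, f: ⊤}
Applying B5's transfer function to that IN value gives OUT[B5] (row B5 above).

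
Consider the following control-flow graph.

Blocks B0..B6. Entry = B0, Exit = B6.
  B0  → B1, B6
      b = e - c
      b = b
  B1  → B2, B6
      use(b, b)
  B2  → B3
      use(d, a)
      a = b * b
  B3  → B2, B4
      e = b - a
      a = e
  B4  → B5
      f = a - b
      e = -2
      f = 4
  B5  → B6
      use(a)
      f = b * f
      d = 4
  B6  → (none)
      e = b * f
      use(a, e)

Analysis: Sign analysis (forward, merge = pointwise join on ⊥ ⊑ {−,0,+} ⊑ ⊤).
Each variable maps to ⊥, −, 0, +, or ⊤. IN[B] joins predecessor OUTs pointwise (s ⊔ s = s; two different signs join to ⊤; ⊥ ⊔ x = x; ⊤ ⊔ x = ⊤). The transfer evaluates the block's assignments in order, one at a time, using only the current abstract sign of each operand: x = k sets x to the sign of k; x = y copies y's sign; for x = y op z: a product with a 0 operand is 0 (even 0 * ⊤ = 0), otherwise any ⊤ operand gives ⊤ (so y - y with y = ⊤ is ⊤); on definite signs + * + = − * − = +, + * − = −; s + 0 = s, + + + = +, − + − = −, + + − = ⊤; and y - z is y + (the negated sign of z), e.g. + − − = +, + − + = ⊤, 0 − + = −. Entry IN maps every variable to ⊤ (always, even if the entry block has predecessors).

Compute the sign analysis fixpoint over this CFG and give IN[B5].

Answer: {a: ⊤, b: ⊤, c: ⊤, d: ⊤, e: -, f: +}

Working:
Per-block solution:
  B0:   IN=(all ⊤)   OUT=(all ⊤)
  B1:   IN=(all ⊤)   OUT=(all ⊤)
  B2:   IN=(all ⊤)   OUT=(all ⊤)
  B3:   IN=(all ⊤)   OUT=(all ⊤)
  B4:   IN=(all ⊤)   OUT={e:-, f:+; rest ⊤}
  B5:   IN={e:-, f:+; rest ⊤}   OUT={d:+, e:-; rest ⊤}
  B6:   IN=(all ⊤)   OUT=(all ⊤)

Merge at B5: IN[B5] = OUT[B4] = {a: ⊤, b: ⊤, c: ⊤, d: ⊤, e: -, f: +}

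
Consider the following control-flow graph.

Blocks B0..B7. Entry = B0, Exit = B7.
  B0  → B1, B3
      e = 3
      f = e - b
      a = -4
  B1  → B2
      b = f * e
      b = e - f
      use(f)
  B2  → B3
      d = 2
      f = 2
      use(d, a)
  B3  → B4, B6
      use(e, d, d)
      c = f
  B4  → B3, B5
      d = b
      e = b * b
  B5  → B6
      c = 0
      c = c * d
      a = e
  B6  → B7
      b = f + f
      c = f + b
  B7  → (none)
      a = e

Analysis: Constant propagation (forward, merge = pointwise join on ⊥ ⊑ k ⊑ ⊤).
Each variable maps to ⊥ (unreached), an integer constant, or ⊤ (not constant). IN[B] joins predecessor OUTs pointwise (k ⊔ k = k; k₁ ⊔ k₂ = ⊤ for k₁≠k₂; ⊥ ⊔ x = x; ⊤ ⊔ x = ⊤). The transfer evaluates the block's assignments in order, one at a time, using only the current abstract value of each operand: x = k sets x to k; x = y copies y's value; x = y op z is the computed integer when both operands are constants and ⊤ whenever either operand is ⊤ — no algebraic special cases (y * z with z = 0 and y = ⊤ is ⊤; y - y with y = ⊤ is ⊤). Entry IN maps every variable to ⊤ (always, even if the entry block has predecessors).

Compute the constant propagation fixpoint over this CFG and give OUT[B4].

Answer: {a: -4, b: ⊤, c: ⊤, d: ⊤, e: ⊤, f: ⊤}

Working:
Per-block solution:
  B0: | IN=(all ⊤) | OUT={a:-4, e:3; rest ⊤}
  B1: | IN={a:-4, e:3; rest ⊤} | OUT={a:-4, e:3; rest ⊤}
  B2: | IN={a:-4, e:3; rest ⊤} | OUT={a:-4, d:2, e:3, f:2; rest ⊤}
  B3: | IN={a:-4; rest ⊤} | OUT={a:-4; rest ⊤}
  B4: | IN={a:-4; rest ⊤} | OUT={a:-4; rest ⊤}
  B5: | IN={a:-4; rest ⊤} | OUT=(all ⊤)
  B6: | IN=(all ⊤) | OUT=(all ⊤)
  B7: | IN=(all ⊤) | OUT=(all ⊤)

Merge at B4: IN[B4] = OUT[B3] = {a: -4, b: ⊤, c: ⊤, d: ⊤, e: ⊤, f: ⊤}
Applying B4's transfer function to that IN value gives OUT[B4] (row B4 above).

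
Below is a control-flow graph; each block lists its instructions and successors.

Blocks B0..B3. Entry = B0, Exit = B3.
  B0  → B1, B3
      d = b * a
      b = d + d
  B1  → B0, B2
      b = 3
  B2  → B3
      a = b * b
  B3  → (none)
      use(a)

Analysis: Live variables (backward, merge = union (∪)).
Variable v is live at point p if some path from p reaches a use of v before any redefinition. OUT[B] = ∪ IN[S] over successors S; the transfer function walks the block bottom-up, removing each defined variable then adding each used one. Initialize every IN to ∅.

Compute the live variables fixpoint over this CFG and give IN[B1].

Answer: {a}

Working:
Per-block solution:
  B0:  IN={a, b}  OUT={a}
  B1:  IN={a}  OUT={a, b}
  B2:  IN={b}  OUT={a}
  B3:  IN={a}  OUT={}

Merge at B1: OUT[B1] = IN[B0] ⊔ IN[B2] = {a, b}
Applying B1's transfer function to that OUT value gives IN[B1] (row B1 above).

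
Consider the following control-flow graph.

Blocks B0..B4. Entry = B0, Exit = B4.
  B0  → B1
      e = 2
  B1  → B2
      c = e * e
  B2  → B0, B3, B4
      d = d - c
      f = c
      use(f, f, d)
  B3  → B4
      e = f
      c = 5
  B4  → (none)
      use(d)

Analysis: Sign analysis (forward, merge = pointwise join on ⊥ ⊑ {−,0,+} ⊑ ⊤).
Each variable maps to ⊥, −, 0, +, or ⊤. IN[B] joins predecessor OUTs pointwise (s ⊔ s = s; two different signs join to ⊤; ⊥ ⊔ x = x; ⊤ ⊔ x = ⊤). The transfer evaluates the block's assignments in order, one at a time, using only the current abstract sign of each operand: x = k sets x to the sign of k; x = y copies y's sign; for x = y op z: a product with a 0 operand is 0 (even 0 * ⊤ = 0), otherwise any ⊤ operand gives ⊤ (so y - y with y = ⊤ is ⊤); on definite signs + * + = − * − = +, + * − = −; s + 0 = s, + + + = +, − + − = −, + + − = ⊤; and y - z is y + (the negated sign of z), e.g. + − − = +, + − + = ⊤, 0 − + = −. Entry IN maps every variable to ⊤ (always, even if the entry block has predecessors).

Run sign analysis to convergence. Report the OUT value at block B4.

Answer: {a: ⊤, b: ⊤, c: +, d: ⊤, e: +, f: +}

Trace:
Fixpoint table:
  B0:   IN=(all ⊤)   OUT={e:+; rest ⊤}
  B1:   IN={e:+; rest ⊤}   OUT={c:+, e:+; rest ⊤}
  B2:   IN={c:+, e:+; rest ⊤}   OUT={c:+, e:+, f:+; rest ⊤}
  B3:   IN={c:+, e:+, f:+; rest ⊤}   OUT={c:+, e:+, f:+; rest ⊤}
  B4:   IN={c:+, e:+, f:+; rest ⊤}   OUT={c:+, e:+, f:+; rest ⊤}

Merge at B4: IN[B4] = OUT[B2] ⊔ OUT[B3] = {a: ⊤, b: ⊤, c: +, d: ⊤, e: +, f: +}
Applying B4's transfer function to that IN value gives OUT[B4] (row B4 above).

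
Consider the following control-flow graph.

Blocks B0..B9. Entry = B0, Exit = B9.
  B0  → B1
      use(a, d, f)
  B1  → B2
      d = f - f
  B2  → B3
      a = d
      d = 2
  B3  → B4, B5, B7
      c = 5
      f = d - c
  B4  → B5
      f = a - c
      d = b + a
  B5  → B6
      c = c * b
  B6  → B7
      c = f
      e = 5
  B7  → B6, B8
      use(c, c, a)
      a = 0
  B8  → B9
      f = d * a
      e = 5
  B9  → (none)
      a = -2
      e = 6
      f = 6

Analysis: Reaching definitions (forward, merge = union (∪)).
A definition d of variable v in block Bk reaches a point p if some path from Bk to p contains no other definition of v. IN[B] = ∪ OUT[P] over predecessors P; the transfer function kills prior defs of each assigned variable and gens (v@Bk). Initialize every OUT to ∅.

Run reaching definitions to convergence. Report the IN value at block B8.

Answer: {a@B7, c@B3, c@B6, d@B2, d@B4, e@B6, f@B3, f@B4}

Trace:
Fixpoint table:
  B0:   IN={}   OUT={}
  B1:   IN={}   OUT={d@B1}
  B2:   IN={d@B1}   OUT={a@B2, d@B2}
  B3:   IN={a@B2, d@B2}   OUT={a@B2, c@B3, d@B2, f@B3}
  B4:   IN={a@B2, c@B3, d@B2, f@B3}   OUT={a@B2, c@B3, d@B4, f@B4}
  B5:   IN={a@B2, c@B3, d@B2, d@B4, f@B3, f@B4}   OUT={a@B2, c@B5, d@B2, d@B4, f@B3, f@B4}
  B6:   IN={a@B2, a@B7, c@B3, c@B5, c@B6, d@B2, d@B4, e@B6, f@B3, f@B4}   OUT={a@B2, a@B7, c@B6, d@B2, d@B4, e@B6, f@B3, f@B4}
  B7:   IN={a@B2, a@B7, c@B3, c@B6, d@B2, d@B4, e@B6, f@B3, f@B4}   OUT={a@B7, c@B3, c@B6, d@B2, d@B4, e@B6, f@B3, f@B4}
  B8:   IN={a@B7, c@B3, c@B6, d@B2, d@B4, e@B6, f@B3, f@B4}   OUT={a@B7, c@B3, c@B6, d@B2, d@B4, e@B8, f@B8}
  B9:   IN={a@B7, c@B3, c@B6, d@B2, d@B4, e@B8, f@B8}   OUT={a@B9, c@B3, c@B6, d@B2, d@B4, e@B9, f@B9}

Merge at B8: IN[B8] = OUT[B7] = {a@B7, c@B3, c@B6, d@B2, d@B4, e@B6, f@B3, f@B4}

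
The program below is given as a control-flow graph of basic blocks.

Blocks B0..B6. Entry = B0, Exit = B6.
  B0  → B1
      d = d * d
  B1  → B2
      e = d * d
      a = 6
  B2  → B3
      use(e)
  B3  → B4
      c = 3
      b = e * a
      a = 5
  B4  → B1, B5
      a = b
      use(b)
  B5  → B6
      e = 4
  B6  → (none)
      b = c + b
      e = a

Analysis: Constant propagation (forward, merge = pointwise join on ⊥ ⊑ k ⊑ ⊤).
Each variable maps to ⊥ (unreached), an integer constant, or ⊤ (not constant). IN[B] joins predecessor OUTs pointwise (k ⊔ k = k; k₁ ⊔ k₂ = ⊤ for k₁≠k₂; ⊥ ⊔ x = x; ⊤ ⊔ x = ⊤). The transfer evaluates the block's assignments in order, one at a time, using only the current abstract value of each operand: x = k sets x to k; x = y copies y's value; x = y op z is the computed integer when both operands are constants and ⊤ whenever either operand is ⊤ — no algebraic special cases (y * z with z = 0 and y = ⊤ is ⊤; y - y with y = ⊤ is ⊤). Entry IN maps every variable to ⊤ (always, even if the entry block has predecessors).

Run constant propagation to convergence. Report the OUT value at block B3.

Answer: {a: 5, b: ⊤, c: 3, d: ⊤, e: ⊤, f: ⊤}

Derivation:
Converged values:
  B0:  IN=(all ⊤)  OUT=(all ⊤)
  B1:  IN=(all ⊤)  OUT={a:6; rest ⊤}
  B2:  IN={a:6; rest ⊤}  OUT={a:6; rest ⊤}
  B3:  IN={a:6; rest ⊤}  OUT={a:5, c:3; rest ⊤}
  B4:  IN={a:5, c:3; rest ⊤}  OUT={c:3; rest ⊤}
  B5:  IN={c:3; rest ⊤}  OUT={c:3, e:4; rest ⊤}
  B6:  IN={c:3, e:4; rest ⊤}  OUT={c:3; rest ⊤}

Merge at B3: IN[B3] = OUT[B2] = {a: 6, b: ⊤, c: ⊤, d: ⊤, e: ⊤, f: ⊤}
Applying B3's transfer function to that IN value gives OUT[B3] (row B3 above).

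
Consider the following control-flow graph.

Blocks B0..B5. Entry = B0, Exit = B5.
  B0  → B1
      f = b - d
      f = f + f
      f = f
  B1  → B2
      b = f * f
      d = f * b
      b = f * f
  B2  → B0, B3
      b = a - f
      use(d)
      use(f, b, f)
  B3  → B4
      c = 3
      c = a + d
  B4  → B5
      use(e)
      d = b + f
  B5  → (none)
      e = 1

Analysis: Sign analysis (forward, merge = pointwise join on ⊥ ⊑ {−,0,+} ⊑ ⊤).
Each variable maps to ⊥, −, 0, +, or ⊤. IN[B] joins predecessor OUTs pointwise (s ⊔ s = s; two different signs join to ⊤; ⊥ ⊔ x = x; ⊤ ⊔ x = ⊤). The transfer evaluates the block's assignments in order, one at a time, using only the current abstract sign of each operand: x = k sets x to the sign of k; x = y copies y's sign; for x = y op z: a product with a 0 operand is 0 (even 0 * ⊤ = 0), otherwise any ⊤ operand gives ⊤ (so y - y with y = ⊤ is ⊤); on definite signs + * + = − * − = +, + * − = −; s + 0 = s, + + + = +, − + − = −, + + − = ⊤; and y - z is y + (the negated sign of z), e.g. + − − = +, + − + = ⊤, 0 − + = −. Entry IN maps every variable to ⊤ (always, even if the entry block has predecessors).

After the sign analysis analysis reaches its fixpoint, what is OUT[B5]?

Converged values:
  B0: | IN=(all ⊤) | OUT=(all ⊤)
  B1: | IN=(all ⊤) | OUT=(all ⊤)
  B2: | IN=(all ⊤) | OUT=(all ⊤)
  B3: | IN=(all ⊤) | OUT=(all ⊤)
  B4: | IN=(all ⊤) | OUT=(all ⊤)
  B5: | IN=(all ⊤) | OUT={e:+; rest ⊤}

Merge at B5: IN[B5] = OUT[B4] = {a: ⊤, b: ⊤, c: ⊤, d: ⊤, e: ⊤, f: ⊤}
Applying B5's transfer function to that IN value gives OUT[B5] (row B5 above).

Answer: {a: ⊤, b: ⊤, c: ⊤, d: ⊤, e: +, f: ⊤}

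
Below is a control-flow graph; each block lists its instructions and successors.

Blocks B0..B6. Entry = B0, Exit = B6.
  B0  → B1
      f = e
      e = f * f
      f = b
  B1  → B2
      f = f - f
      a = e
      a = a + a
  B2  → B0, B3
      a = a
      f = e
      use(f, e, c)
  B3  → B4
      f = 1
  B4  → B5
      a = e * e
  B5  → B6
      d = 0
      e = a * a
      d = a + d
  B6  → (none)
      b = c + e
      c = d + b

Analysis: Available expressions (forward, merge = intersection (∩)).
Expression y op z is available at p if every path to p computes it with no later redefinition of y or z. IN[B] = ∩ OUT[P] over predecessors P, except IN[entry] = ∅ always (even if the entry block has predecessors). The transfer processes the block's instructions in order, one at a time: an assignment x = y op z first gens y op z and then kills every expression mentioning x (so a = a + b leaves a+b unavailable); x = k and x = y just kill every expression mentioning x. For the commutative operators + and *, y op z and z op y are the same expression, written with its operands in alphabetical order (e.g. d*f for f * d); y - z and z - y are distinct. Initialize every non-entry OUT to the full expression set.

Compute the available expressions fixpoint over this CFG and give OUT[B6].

Answer: {a*a, b+d}

Trace:
Fixpoint table:
  B0:  IN={}  OUT={}
  B1:  IN={}  OUT={}
  B2:  IN={}  OUT={}
  B3:  IN={}  OUT={}
  B4:  IN={}  OUT={e*e}
  B5:  IN={e*e}  OUT={a*a}
  B6:  IN={a*a}  OUT={a*a, b+d}

Merge at B6: IN[B6] = OUT[B5] = {a*a}
Applying B6's transfer function to that IN value gives OUT[B6] (row B6 above).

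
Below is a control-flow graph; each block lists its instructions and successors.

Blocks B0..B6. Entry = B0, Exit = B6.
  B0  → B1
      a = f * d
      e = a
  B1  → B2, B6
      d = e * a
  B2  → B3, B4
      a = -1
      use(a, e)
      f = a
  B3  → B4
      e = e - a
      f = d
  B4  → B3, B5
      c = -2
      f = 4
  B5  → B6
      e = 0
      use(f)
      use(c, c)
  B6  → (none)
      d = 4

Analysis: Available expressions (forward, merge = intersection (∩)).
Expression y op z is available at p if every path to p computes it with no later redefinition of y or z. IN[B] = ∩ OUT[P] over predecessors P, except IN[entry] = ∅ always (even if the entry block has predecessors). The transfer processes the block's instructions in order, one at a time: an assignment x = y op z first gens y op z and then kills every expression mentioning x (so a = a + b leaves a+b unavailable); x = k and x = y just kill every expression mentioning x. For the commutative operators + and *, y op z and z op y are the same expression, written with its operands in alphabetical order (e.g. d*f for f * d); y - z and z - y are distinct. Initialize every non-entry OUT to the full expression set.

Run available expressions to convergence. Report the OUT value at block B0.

Per-block solution:
  B0:   IN={}   OUT={d*f}
  B1:   IN={d*f}   OUT={a*e}
  B2:   IN={a*e}   OUT={}
  B3:   IN={}   OUT={}
  B4:   IN={}   OUT={}
  B5:   IN={}   OUT={}
  B6:   IN={}   OUT={}

B0 is the boundary node: IN[B0] = {}
Applying B0's transfer function to that IN value gives OUT[B0] (row B0 above).

Answer: {d*f}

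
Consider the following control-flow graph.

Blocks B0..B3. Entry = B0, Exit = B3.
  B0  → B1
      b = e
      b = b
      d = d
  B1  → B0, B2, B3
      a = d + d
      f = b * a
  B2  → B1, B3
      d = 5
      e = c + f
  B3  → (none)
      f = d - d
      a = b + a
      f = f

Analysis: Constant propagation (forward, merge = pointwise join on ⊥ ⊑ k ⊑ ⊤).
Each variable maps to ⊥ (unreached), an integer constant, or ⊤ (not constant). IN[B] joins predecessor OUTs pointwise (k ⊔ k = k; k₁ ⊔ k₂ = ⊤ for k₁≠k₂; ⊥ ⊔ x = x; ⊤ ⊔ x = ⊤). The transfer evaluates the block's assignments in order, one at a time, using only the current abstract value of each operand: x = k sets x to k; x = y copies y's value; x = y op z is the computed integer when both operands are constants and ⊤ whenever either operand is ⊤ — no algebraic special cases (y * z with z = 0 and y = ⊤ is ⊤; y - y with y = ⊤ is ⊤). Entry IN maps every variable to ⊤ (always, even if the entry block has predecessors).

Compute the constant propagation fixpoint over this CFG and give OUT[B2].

Per-block solution:
  B0:   IN=(all ⊤)   OUT=(all ⊤)
  B1:   IN=(all ⊤)   OUT=(all ⊤)
  B2:   IN=(all ⊤)   OUT={d:5; rest ⊤}
  B3:   IN=(all ⊤)   OUT=(all ⊤)

Merge at B2: IN[B2] = OUT[B1] = {a: ⊤, b: ⊤, c: ⊤, d: ⊤, e: ⊤, f: ⊤}
Applying B2's transfer function to that IN value gives OUT[B2] (row B2 above).

Answer: {a: ⊤, b: ⊤, c: ⊤, d: 5, e: ⊤, f: ⊤}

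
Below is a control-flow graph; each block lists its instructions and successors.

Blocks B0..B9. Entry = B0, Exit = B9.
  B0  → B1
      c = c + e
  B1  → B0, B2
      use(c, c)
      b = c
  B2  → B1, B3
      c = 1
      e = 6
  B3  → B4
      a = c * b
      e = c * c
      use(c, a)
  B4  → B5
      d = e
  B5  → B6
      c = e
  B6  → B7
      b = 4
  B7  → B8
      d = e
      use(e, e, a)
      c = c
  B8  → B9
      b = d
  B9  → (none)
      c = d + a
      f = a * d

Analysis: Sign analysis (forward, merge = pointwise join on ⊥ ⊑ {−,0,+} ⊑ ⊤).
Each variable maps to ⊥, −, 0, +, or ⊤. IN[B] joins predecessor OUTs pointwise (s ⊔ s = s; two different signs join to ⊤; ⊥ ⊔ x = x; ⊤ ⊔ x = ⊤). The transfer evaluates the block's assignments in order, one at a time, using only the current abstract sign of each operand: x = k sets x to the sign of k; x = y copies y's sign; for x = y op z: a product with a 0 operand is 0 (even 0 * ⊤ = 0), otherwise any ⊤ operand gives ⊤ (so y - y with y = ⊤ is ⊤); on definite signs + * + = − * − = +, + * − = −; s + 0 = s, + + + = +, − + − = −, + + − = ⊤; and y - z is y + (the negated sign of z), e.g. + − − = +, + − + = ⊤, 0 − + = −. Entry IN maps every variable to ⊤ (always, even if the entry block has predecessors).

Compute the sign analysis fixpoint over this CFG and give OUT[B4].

Answer: {a: ⊤, b: ⊤, c: +, d: +, e: +, f: ⊤}

Working:
Fixpoint table:
  B0:  IN=(all ⊤)  OUT=(all ⊤)
  B1:  IN=(all ⊤)  OUT=(all ⊤)
  B2:  IN=(all ⊤)  OUT={c:+, e:+; rest ⊤}
  B3:  IN={c:+, e:+; rest ⊤}  OUT={c:+, e:+; rest ⊤}
  B4:  IN={c:+, e:+; rest ⊤}  OUT={c:+, d:+, e:+; rest ⊤}
  B5:  IN={c:+, d:+, e:+; rest ⊤}  OUT={c:+, d:+, e:+; rest ⊤}
  B6:  IN={c:+, d:+, e:+; rest ⊤}  OUT={b:+, c:+, d:+, e:+; rest ⊤}
  B7:  IN={b:+, c:+, d:+, e:+; rest ⊤}  OUT={b:+, c:+, d:+, e:+; rest ⊤}
  B8:  IN={b:+, c:+, d:+, e:+; rest ⊤}  OUT={b:+, c:+, d:+, e:+; rest ⊤}
  B9:  IN={b:+, c:+, d:+, e:+; rest ⊤}  OUT={b:+, d:+, e:+; rest ⊤}

Merge at B4: IN[B4] = OUT[B3] = {a: ⊤, b: ⊤, c: +, d: ⊤, e: +, f: ⊤}
Applying B4's transfer function to that IN value gives OUT[B4] (row B4 above).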